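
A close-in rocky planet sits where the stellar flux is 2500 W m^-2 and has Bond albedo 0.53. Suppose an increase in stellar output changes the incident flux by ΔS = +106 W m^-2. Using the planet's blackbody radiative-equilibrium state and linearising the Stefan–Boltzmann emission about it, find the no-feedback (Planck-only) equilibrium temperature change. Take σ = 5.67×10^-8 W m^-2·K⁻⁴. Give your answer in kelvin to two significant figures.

2.8 K

Reference equilibrium: T_e = [S(1−α)/(4σ)]^(1/4) = 268.3 K.
TOA radiative forcing: ΔF = (1−α)ΔS/4 = 0.47·(+106)/4 = 12.46 W m^-2.
Linearising σT⁴ gives d(σT⁴)/dT = 4σT_e³ = 4.380 W m^-2 per K.
ΔT₀ = ΔF/λ_P = 12.46/4.380 = 2.84 K.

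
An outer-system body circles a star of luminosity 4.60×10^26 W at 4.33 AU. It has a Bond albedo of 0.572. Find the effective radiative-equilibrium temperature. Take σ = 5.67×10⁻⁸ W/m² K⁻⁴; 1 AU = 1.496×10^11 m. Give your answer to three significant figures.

113 K

Orbital distance: d = 4.33 AU = 6.478×10^11 m.
S = L/(4πd²) = 87.24 W/m².
The planet absorbs (1−α)S over its disc πR² and re-emits over 4πR², so the mean absorbed flux is (1−0.572)·87.24/4 = 9.335 W/m².
Balancing against σT⁴: T = (9.335/5.67×10⁻⁸)^(1/4) = 113.3 K.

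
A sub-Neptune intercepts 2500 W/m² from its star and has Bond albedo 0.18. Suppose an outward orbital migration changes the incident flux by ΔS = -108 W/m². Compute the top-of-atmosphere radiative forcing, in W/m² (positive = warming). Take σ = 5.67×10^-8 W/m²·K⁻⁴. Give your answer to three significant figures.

-22.1 W/m²

TOA radiative forcing: ΔF = (1−α)ΔS/4 = 0.82·(-108)/4 = -22.14 W/m².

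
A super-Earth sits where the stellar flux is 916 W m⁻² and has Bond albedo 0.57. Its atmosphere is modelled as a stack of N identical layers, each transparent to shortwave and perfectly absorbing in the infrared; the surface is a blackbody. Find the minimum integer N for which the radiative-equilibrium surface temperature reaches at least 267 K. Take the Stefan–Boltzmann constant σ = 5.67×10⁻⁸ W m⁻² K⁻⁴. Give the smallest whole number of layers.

2

OLR = S(1−α)/4 = 98.47 W m⁻²; the top layer radiates at T_e = 204.1 K.
Since T_s⁴ = (N+1)T_e⁴, we need N ≥ (T_s/T_e)⁴ − 1 = 1.926.
Rounding up, N = 2.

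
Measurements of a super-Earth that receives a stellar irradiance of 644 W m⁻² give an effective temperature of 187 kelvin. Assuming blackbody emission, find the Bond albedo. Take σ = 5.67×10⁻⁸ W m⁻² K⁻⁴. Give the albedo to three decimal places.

0.569

Energy balance: S(1−α)/4 = σT⁴, so 1−α = 4σT⁴/S.
σT⁴ = 69.33 W m⁻², so 4σT⁴ = 277.3 W m⁻².
Hence α = 1 − 277.3/644.0 = 0.5694.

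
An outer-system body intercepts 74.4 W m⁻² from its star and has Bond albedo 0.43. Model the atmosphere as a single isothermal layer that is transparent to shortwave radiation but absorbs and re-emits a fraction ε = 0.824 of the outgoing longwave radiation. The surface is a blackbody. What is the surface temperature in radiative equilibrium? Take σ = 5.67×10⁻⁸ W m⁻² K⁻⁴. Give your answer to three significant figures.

134 kelvin

Effective emission temperature (TOA balance): σT_e⁴ = S(1−α)/4 = 10.60 W m⁻² → T_e = 116.9 K.
The surface balance (absorbed SW + ε·downward IR = σT_s⁴) with T_a⁴ = T_s⁴/2 reduces to T_s = T_e·[2/(2−ε)]^¼ = 133.5 K.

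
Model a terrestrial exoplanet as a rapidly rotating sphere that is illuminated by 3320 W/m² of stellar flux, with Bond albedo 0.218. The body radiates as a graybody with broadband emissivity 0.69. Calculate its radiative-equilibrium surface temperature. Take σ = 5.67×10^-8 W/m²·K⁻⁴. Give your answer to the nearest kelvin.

359 kelvin

The planet absorbs (1−α)S over its disc πR² and re-emits over 4πR², so the mean absorbed flux is (1−0.218)·3320/4 = 649.1 W/m².
Radiative balance εσT⁴ = 649.1 gives T = [649.1/(0.69·σ)]^(1/4) = 358.9 K.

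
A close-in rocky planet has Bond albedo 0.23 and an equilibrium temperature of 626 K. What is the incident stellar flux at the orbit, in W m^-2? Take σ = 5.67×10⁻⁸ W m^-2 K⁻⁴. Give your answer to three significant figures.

Invert the energy balance for S: S = 4σT⁴/(1−α).
The emitted flux is σT⁴ = 8707 W m^-2.
So S = 4×8707/(1−0.23) = 45230 W m^-2.

45200 W m^-2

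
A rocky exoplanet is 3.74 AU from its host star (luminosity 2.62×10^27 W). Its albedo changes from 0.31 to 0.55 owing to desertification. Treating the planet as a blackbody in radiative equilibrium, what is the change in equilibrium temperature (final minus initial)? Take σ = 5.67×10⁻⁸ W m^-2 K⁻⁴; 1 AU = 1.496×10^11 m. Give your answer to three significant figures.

-21.5 K

Orbital distance: d = 3.74 AU = 5.595×10^11 m.
Spreading L over a sphere of radius d: S = 2.62×10^27/(4π·5.60×10^11²) = 666.0 W m^-2.
Before: T₁ = [666.0·0.69/(4σ)]^(1/4) = 212.2 K.
Final:   T₂ = [S(1−0.55)/(4σ)]^(1/4) = 190.7 K.
Change: 190.7 − 212.2 = -21.50 K.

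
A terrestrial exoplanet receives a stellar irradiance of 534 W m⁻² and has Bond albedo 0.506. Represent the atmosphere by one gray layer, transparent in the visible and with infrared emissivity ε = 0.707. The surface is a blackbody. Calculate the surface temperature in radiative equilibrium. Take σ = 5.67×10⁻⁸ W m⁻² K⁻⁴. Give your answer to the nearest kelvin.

Effective emission temperature (TOA balance): σT_e⁴ = S(1−α)/4 = 65.95 W m⁻² → T_e = 184.7 K.
Surface balance with a leaky layer gives σT_s⁴ = σT_e⁴·2/(2−ε), so T_s = T_e·[2/(2−0.707)]^(1/4) = 206.0 K.

206 K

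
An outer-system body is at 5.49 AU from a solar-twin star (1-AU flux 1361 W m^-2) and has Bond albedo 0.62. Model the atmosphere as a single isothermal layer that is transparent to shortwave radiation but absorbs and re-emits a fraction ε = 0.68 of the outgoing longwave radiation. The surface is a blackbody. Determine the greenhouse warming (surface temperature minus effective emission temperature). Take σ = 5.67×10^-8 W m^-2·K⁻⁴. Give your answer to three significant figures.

10.2 K

Flux at the orbit: S = 1361/(5.49)² = 45.16 W m^-2.
Effective emission temperature (TOA balance): σT_e⁴ = S(1−α)/4 = 4.290 W m^-2 → T_e = 93.26 K.
Surface balance with a leaky layer gives σT_s⁴ = σT_e⁴·2/(2−ε), so T_s = T_e·[2/(2−0.68)]^(1/4) = 103.5 K.
Greenhouse warming: T_s − T_e = 10.21 K.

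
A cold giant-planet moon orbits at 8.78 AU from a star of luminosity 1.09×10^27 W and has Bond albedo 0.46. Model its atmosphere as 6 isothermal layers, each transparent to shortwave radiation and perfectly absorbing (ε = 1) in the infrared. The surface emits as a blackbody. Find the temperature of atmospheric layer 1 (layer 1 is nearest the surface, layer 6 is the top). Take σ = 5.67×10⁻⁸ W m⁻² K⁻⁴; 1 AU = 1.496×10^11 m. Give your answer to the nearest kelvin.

164 K

d = 8.78 × 1.496×10^11 m = 1.313×10^12 m.
S = L/(4πd²) = 50.28 W m⁻².
The effective emission temperature is T_e = [S(1−α)/(4σ)]^¼ = 104.6 K.
Each opaque layer satisfies 2T_j⁴ = T_{j−1}⁴ + T_{j+1}⁴, giving T_k⁴ = (N+1−k)T_e⁴.
With k = 1: T_1 = (6+1−1)^¼·104.6 K = 163.7 K.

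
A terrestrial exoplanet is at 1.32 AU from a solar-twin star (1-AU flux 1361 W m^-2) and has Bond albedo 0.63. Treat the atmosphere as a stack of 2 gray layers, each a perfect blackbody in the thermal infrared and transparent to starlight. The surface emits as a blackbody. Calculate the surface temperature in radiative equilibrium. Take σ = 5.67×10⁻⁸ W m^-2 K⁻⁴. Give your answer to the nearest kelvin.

Irradiance scales as 1/d², so S = 1361 W m^-2 × (1/1.32)² = 781.1 W m^-2.
OLR = S(1−α)/4 = 72.25 W m^-2; the top layer radiates at T_e = 188.9 K.
For an N-layer opaque stack, T_s⁴ = (N+1)T_e⁴, hence T_s = (3)^(1/4)×188.9 K = 248.7 K.

249 K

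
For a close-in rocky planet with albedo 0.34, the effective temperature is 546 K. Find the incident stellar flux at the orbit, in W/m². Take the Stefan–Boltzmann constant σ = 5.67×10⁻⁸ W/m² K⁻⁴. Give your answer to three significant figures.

Invert the energy balance for S: S = 4σT⁴/(1−α).
The emitted flux is σT⁴ = 5039 W/m².
So S = 4×5039/(1−0.34) = 30540 W/m².

30500 W/m²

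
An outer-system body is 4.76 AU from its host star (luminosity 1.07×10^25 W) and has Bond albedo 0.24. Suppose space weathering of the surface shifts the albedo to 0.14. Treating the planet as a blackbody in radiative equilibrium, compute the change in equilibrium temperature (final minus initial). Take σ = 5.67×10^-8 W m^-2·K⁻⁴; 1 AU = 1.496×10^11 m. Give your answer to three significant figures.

1.53 K

d = 4.76 × 1.496×10^11 m = 7.121×10^11 m.
Flux at the orbit: S = L/(4πd²) = 1.07×10^25/(4π·(7.12×10^11)²) = 1.679 W m^-2.
With α = 0.24, T₁ = 48.70 K.
After:  T₂ = [1.679·0.86/(4σ)]^(1/4) = 50.23 K.
ΔT = T₂ − T₁ = 1.529 K.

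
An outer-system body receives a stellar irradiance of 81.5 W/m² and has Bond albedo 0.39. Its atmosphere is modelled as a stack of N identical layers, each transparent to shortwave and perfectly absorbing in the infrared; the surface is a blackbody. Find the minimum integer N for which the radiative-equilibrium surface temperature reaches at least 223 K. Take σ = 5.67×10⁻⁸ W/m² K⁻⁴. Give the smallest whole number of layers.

OLR = S(1−α)/4 = 12.43 W/m²; the top layer radiates at T_e = 121.7 K.
T_s = (N+1)^(1/4)·T_e ≥ 223 K requires N+1 ≥ (T_s/T_e)⁴ = (223/121.7)⁴ = 11.282.
Rounding up, N = 11.

11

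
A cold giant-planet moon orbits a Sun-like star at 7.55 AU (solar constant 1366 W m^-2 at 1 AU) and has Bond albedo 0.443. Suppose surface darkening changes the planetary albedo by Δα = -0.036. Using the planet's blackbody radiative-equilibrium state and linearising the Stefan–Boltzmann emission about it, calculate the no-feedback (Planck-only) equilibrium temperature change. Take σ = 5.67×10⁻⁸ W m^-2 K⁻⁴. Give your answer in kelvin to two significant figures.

1.4 kelvin

By the inverse-square law, S = 1366/7.55² = 23.96 W m^-2.
Unperturbed T_e = [23.96·(1−0.443)/(4σ)]^¼ = 87.59 K.
TOA radiative forcing: ΔF = −S·Δα/4 = −23.96·(-0.036)/4 = 0.2157 W m^-2.
The Planck feedback parameter is 4σT_e³ = 0.1524 W m^-2/K.
Hence the no-feedback warming is ΔF/(4σT_e³) = 1.42 K.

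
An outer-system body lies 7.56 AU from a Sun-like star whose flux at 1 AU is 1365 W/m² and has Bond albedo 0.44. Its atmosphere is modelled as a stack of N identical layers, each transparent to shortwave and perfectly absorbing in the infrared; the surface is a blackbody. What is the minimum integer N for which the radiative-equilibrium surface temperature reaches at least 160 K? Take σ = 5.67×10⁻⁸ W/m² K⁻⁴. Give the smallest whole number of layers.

11

Flux at the orbit: S = 1365/(7.56)² = 23.88 W/m².
Top-of-atmosphere balance: σT_e⁴ = S(1−α)/4 = 3.344 W/m² → T_e = 87.63 K.
T_s = (N+1)^(1/4)·T_e ≥ 160 K requires N+1 ≥ (T_s/T_e)⁴ = (160/87.63)⁴ = 11.113.
Rounding up, N = 11.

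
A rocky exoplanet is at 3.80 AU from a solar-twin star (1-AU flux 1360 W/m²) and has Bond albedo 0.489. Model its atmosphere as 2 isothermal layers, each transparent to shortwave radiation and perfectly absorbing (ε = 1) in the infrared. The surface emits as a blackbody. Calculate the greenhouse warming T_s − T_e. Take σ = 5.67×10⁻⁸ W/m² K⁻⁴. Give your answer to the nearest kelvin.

38 kelvin

Flux at the orbit: S = 1360/(3.80)² = 94.18 W/m².
OLR = S(1−α)/4 = 12.03 W/m²; the top layer radiates at T_e = 120.7 K.
Surface: T_s = (3)^¼·T_e = 158.8 K.
So the greenhouse effect raises the surface by 158.8 − 120.7 = 38.15 K.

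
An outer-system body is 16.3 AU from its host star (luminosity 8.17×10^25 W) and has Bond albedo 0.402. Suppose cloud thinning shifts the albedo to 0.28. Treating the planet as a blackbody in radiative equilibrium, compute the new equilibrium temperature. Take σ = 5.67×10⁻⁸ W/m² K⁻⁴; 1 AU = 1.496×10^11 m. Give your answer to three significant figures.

d = 16.3 × 1.496×10^11 m = 2.438×10^12 m.
S = L/(4πd²) = 1.093 W/m².
New equilibrium: T₂ = [(1−0.28)·1.093/(4σ)]^(1/4) = 43.16 K.

43.2 K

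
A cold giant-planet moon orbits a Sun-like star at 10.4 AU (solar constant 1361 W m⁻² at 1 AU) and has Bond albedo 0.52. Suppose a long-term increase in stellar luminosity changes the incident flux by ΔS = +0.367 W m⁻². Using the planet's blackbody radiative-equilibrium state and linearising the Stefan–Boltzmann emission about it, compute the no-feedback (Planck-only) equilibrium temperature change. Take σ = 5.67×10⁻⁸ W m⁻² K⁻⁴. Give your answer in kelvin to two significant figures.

Irradiance scales as 1/d², so S = 1361 W m⁻² × (1/10.4)² = 12.58 W m⁻².
The baseline emission temperature is T_e = 71.84 K.
ΔF = Δ[S(1−α)]/4 = (1−0.52)·+0.367/4 = 0.04404 W m⁻².
Planck response: λ_P = 4σT_e³ = 4·5.67×10⁻⁸·(71.84)³ = 0.08408 W m⁻²/K.
Hence the no-feedback warming is ΔF/(4σT_e³) = 0.524 K.

0.52 K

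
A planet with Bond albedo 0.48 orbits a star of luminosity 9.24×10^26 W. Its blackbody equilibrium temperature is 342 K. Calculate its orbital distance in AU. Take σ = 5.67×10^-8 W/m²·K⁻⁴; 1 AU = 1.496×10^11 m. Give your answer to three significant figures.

Required flux: S = 4σT⁴/(1−α) = 5967 W/m².
Then d = [L/(4πS)]^(1/2) = 1.110×10^11 m, i.e. 0.7420 AU.

0.742 AU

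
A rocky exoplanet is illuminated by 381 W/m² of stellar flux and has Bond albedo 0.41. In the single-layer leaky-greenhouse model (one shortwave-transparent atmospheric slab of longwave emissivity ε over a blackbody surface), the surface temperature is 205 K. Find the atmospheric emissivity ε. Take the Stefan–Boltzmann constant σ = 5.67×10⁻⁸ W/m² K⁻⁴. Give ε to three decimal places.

First, T_e = [381.0·(1−0.41)/(4σ)]^(1/4) = 177.4 K.
T_s⁴ = T_e⁴·2/(2−ε) → ε = 2 − 2(T_e/T_s)⁴ = 2 − 2·(177.4/205)⁴ = 0.8776.

0.878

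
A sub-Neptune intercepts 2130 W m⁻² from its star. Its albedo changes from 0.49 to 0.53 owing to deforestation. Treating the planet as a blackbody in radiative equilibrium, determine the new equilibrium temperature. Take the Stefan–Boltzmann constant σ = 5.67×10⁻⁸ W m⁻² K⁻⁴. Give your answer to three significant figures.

With the new albedo, S(1−α₂)/4 = 250.3 W m⁻², so T₂ = 257.8 K.

258 K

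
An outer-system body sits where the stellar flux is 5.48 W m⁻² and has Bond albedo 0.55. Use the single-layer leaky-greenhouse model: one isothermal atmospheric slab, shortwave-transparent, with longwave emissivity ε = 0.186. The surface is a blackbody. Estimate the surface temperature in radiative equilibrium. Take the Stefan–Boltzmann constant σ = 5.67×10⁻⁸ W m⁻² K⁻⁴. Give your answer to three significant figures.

58.8 K

At the top of the atmosphere, σT_e⁴ = S(1−α)/4 = 0.6165 W m⁻², giving T_e = 57.42 K.
Surface balance with a leaky layer gives σT_s⁴ = σT_e⁴·2/(2−ε), so T_s = T_e·[2/(2−0.186)]^(1/4) = 58.84 K.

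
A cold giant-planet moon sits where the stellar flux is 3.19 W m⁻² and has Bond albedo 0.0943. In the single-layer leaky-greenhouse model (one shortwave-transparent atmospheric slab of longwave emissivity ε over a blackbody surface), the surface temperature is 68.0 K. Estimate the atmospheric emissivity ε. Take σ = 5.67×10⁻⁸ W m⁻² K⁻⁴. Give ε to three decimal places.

0.808

Effective temperature: T_e = [S(1−α)/(4σ)]^(1/4) = 59.74 K.
Inverting T_s⁴ = 2T_e⁴/(2−ε): (T_e/T_s)⁴ = 0.5958, so ε = 2(1 − 0.5958) = 0.8084.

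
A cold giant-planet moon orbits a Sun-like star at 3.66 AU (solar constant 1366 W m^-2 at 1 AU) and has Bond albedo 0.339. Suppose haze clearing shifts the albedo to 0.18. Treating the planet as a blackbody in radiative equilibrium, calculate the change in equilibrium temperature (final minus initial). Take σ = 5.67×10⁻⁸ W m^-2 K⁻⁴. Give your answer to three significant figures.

By the inverse-square law, S = 1366/3.66² = 102.0 W m^-2.
Before: T₁ = [102.0·0.661/(4σ)]^(1/4) = 131.3 K.
After:  T₂ = [102.0·0.82/(4σ)]^(1/4) = 138.6 K.
Change: 138.6 − 131.3 = 7.270 K.

7.27 kelvin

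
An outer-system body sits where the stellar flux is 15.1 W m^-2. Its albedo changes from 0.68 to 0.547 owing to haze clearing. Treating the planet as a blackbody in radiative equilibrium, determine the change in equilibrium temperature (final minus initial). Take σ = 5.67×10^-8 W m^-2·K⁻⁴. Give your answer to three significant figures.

Initial: T₁ = [S(1−0.68)/(4σ)]^(1/4) = 67.94 K.
With α = 0.547, T₂ = 74.11 K.
ΔT = T₂ − T₁ = 6.168 K.

6.17 kelvin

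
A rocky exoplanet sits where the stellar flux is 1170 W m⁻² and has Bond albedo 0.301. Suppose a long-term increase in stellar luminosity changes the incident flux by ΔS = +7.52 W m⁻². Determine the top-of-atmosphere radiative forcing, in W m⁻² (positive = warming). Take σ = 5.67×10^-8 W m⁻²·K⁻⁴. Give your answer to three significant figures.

1.31 W m⁻²

ΔF = Δ[S(1−α)]/4 = (1−0.301)·+7.52/4 = 1.314 W m⁻².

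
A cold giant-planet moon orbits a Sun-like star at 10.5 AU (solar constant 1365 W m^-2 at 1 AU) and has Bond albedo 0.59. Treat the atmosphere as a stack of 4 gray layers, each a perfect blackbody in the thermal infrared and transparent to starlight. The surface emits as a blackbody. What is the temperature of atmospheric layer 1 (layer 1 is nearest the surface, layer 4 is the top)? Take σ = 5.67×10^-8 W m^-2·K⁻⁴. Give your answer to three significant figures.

Irradiance scales as 1/d², so S = 1365 W m^-2 × (1/10.5)² = 12.38 W m^-2.
Top-of-atmosphere balance: σT_e⁴ = S(1−α)/4 = 1.269 W m^-2 → T_e = 68.78 K.
In the N-layer model, layer k (counted from the surface) has T_k = (N+1−k)^(1/4)·T_e.
With k = 1: T_1 = (4+1−1)^¼·68.78 K = 97.27 K.

97.3 kelvin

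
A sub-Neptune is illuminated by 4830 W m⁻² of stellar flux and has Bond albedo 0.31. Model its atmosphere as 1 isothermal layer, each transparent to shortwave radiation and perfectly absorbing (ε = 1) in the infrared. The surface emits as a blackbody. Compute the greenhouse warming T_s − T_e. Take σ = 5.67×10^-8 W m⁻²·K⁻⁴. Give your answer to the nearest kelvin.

66 K

Top-of-atmosphere balance: σT_e⁴ = S(1−α)/4 = 833.2 W m⁻² → T_e = 348.2 K.
Surface: T_s = (2)^¼·T_e = 414.0 K.
Warming: T_s − T_e = 65.88 K.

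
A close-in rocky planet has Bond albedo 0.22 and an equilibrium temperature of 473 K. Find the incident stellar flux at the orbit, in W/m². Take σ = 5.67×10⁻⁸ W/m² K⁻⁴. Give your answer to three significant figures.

14600 W/m²

Invert the energy balance for S: S = 4σT⁴/(1−α).
σT⁴ = 5.67×10⁻⁸·(473)⁴ = 2838 W/m².
S = 4·2838/0.78 = 14550 W/m².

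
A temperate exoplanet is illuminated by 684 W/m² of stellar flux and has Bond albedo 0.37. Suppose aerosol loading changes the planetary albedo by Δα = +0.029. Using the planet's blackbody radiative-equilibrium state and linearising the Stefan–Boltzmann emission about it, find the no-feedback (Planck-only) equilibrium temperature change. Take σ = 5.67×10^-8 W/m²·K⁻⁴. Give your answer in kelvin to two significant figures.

Unperturbed T_e = [684.0·(1−0.37)/(4σ)]^¼ = 208.8 K.
TOA radiative forcing: ΔF = −S·Δα/4 = −684.0·(+0.029)/4 = -4.959 W/m².
Planck response: λ_P = 4σT_e³ = 4·5.67×10⁻⁸·(208.8)³ = 2.064 W/m²/K.
So ΔT₀ = -4.959/2.064 = -2.40 K.

-2.4 K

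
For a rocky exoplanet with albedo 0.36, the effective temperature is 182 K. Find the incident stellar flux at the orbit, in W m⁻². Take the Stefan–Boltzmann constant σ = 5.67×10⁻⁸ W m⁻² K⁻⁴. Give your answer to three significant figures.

From S(1−α)/4 = σT⁴: S = 4σT⁴/(1−α).
σT⁴ = 5.67×10⁻⁸·(182)⁴ = 62.21 W m⁻².
So S = 4×62.21/(1−0.36) = 388.8 W m⁻².

389 W m⁻²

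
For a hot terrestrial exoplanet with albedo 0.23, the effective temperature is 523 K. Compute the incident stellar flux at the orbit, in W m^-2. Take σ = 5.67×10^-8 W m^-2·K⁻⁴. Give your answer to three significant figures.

From S(1−α)/4 = σT⁴: S = 4σT⁴/(1−α).
The emitted flux is σT⁴ = 4242 W m^-2.
So S = 4×4242/(1−0.23) = 22040 W m^-2.

22000 W m^-2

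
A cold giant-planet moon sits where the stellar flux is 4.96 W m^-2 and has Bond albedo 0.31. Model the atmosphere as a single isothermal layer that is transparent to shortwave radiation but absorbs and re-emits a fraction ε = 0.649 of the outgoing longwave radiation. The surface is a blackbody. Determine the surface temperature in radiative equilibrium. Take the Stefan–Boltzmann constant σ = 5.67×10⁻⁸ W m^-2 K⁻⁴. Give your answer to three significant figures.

The planet radiates to space at T_e = [S(1−α)/(4σ)]^(1/4) = 62.33 K.
For a single slab of emissivity ε, T_s⁴ = 2T_e⁴/(2−ε); thus T_s = 62.33·(1.48)^(1/4) = 68.75 K.

68.7 K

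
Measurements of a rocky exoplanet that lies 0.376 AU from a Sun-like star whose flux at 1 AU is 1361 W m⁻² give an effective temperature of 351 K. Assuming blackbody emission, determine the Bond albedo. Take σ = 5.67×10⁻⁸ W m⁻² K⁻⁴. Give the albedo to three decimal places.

0.642

Irradiance scales as 1/d², so S = 1361 W m⁻² × (1/0.376)² = 9627 W m⁻².
Energy balance: S(1−α)/4 = σT⁴, so 1−α = 4σT⁴/S.
σT⁴ = 860.6 W m⁻², so 4σT⁴ = 3442 W m⁻².
Hence α = 1 − 3442/9627 = 0.6424.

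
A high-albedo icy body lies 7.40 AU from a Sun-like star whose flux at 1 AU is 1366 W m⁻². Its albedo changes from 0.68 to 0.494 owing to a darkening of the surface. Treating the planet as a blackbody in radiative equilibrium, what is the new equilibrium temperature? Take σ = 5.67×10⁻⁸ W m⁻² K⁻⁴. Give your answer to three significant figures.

By the inverse-square law, S = 1366/7.40² = 24.95 W m⁻².
New equilibrium: T₂ = [(1−0.494)·24.95/(4σ)]^(1/4) = 86.37 K.

86.4 K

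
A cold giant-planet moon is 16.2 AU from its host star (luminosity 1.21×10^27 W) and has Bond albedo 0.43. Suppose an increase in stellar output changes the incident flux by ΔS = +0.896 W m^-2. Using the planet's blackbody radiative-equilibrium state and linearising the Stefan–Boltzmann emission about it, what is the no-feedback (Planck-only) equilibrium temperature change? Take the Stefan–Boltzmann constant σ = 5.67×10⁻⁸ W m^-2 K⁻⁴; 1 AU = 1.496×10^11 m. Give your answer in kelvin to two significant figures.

Orbital distance: d = 16.2 AU = 2.424×10^12 m.
Spreading L over a sphere of radius d: S = 1.21×10^27/(4π·2.42×10^12²) = 16.39 W m^-2.
Reference equilibrium: T_e = [S(1−α)/(4σ)]^(1/4) = 80.12 K.
Only a fraction (1−α) is absorbed and it's spread over 4πR², so ΔF = (1−α)ΔS/4 = 0.1277 W m^-2.
The Planck feedback parameter is 4σT_e³ = 0.1166 W m^-2/K.
Hence the no-feedback warming is ΔF/(4σT_e³) = 1.09 K.

1.1 K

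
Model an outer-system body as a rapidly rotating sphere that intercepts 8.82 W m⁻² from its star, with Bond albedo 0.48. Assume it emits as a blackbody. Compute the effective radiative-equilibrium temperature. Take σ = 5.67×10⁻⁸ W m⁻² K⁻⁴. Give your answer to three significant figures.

Absorbed flux (global mean): S(1−α)/4 = 8.820·0.52/4 = 1.147 W m⁻².
Set σT⁴ = 1.147 → T = (1.147/σ)^(1/4) = 67.06 K.

67.1 K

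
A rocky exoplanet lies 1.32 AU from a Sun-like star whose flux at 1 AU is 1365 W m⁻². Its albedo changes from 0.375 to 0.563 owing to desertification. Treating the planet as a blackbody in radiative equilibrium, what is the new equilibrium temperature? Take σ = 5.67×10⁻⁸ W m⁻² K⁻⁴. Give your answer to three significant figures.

Flux at the orbit: S = 1365/(1.32)² = 783.4 W m⁻².
T₂ = [S(1−α₂)/(4σ)]^(1/4) = [783.4·0.437/(4σ)]^(1/4) = 197.1 K.

197 kelvin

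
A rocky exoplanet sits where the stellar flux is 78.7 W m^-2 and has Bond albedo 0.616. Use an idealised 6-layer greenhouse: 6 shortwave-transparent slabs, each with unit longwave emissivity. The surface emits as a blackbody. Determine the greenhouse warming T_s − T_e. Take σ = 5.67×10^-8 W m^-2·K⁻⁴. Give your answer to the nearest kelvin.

67 K

OLR = S(1−α)/4 = 7.555 W m^-2; the top layer radiates at T_e = 107.4 K.
T_s = (N+1)^(1/4)·T_e = 174.8 K.
Warming: T_s − T_e = 67.32 K.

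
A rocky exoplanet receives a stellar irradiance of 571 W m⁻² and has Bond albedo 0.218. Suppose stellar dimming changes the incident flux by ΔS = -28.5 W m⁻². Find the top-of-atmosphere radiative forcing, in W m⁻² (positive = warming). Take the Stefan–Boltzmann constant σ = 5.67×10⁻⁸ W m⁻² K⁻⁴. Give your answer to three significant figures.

-5.57 W m⁻²

Only a fraction (1−α) is absorbed and it's spread over 4πR², so ΔF = (1−α)ΔS/4 = -5.572 W m⁻².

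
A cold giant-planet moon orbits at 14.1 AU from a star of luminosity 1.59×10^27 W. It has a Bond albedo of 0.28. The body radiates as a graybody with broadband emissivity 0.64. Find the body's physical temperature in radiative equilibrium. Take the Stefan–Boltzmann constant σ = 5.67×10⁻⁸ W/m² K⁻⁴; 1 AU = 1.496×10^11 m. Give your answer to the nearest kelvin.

109 K

Orbital distance: d = 14.1 AU = 2.109×10^12 m.
Spreading L over a sphere of radius d: S = 1.59×10^27/(4π·2.11×10^12²) = 28.44 W/m².
Averaging over the sphere, the absorbed flux is S(1−α)/4 = 5.119 W/m².
Equating to εσT⁴ with ε = 0.64: T = (5.119/0.64σ)^(1/4) = 109.0 K.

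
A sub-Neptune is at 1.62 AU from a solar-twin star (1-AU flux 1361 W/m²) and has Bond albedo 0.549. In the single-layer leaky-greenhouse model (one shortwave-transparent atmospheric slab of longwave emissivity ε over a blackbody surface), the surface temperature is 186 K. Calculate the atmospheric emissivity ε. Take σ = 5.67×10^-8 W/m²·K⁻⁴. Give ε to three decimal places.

0.277

By the inverse-square law, S = 1361/1.62² = 518.6 W/m².
First, T_e = [518.6·(1−0.549)/(4σ)]^(1/4) = 179.2 K.
Inverting T_s⁴ = 2T_e⁴/(2−ε): (T_e/T_s)⁴ = 0.8616, so ε = 2(1 − 0.8616) = 0.2768.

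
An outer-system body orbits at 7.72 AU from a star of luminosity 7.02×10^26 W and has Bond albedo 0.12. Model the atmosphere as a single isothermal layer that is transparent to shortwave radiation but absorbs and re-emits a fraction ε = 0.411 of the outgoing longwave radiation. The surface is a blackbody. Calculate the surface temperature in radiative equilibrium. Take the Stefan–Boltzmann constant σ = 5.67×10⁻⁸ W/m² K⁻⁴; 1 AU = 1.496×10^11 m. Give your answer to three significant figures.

d = 7.72 × 1.496×10^11 m = 1.155×10^12 m.
Spreading L over a sphere of radius d: S = 7.02×10^26/(4π·1.15×10^12²) = 41.88 W/m².
The planet radiates to space at T_e = [S(1−α)/(4σ)]^(1/4) = 112.9 K.
Surface balance with a leaky layer gives σT_s⁴ = σT_e⁴·2/(2−ε), so T_s = T_e·[2/(2−0.411)]^(1/4) = 119.6 K.

120 K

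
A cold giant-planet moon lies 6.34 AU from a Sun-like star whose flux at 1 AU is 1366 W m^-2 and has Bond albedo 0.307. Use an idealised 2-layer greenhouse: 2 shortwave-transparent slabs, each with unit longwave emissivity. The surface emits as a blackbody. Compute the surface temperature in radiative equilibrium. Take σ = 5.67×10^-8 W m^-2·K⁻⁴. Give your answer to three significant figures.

Irradiance scales as 1/d², so S = 1366 W m^-2 × (1/6.34)² = 33.98 W m^-2.
Top-of-atmosphere balance: σT_e⁴ = S(1−α)/4 = 5.888 W m^-2 → T_e = 100.9 K.
With N = 2 opaque layers, T_s = (N+1)^(1/4)·T_e = 3^(1/4)·100.9 = 132.9 K.

133 K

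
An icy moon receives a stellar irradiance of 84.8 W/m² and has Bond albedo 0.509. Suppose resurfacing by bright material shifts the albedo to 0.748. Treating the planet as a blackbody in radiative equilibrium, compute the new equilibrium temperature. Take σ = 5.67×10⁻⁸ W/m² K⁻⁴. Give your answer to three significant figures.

New equilibrium: T₂ = [(1−0.748)·84.80/(4σ)]^(1/4) = 98.52 K.

98.5 kelvin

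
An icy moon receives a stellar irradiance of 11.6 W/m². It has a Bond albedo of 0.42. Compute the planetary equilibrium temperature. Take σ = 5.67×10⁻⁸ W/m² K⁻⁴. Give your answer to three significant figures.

73.8 K

The planet absorbs (1−α)S over its disc πR² and re-emits over 4πR², so the mean absorbed flux is (1−0.42)·11.60/4 = 1.682 W/m².
Balancing against σT⁴: T = (1.682/5.67×10⁻⁸)^(1/4) = 73.80 K.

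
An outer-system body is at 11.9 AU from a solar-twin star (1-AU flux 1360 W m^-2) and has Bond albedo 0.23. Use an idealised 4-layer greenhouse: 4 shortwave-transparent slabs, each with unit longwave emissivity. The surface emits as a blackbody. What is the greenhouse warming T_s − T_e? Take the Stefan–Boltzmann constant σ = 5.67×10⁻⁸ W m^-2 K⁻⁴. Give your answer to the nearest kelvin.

Flux at the orbit: S = 1360/(11.9)² = 9.604 W m^-2.
OLR = S(1−α)/4 = 1.849 W m^-2; the top layer radiates at T_e = 75.57 K.
Surface: T_s = (5)^¼·T_e = 113.0 K.
So the greenhouse effect raises the surface by 113.0 − 75.57 = 37.43 K.

37 K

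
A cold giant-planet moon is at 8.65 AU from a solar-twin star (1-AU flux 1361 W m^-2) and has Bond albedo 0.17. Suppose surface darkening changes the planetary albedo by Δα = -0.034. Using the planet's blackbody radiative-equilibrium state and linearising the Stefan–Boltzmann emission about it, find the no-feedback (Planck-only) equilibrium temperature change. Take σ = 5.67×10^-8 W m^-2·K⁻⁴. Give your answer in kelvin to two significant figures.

By the inverse-square law, S = 1361/8.65² = 18.19 W m^-2.
Reference equilibrium: T_e = [S(1−α)/(4σ)]^(1/4) = 90.33 K.
TOA radiative forcing: ΔF = −S·Δα/4 = −18.19·(-0.034)/4 = 0.1546 W m^-2.
The Planck feedback parameter is 4σT_e³ = 0.1671 W m^-2/K.
Hence the no-feedback warming is ΔF/(4σT_e³) = 0.925 K.

0.93 K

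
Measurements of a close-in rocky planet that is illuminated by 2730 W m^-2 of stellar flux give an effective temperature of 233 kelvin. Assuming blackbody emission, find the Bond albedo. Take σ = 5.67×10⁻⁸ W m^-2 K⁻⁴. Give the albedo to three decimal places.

0.755

Energy balance: S(1−α)/4 = σT⁴, so 1−α = 4σT⁴/S.
4σT⁴ = 4·5.67×10⁻⁸·(233)⁴ = 668.4 W m^-2.
Hence α = 1 − 668.4/2730 = 0.7551.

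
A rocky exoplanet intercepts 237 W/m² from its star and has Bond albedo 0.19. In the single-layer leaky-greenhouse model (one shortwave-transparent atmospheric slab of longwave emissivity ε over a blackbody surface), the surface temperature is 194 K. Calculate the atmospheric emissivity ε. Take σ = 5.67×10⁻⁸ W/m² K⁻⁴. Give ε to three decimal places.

TOA balance gives T_e = 170.6 K.
Since (2−ε)/2 = (T_e/T_s)⁴ = 0.5976, ε = 0.8049.

0.805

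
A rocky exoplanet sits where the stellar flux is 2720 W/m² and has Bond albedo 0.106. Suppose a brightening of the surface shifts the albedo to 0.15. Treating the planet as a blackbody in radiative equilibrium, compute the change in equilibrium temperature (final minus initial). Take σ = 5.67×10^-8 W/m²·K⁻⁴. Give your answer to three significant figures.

-4.03 kelvin

Initial: T₁ = [S(1−0.106)/(4σ)]^(1/4) = 321.8 K.
After:  T₂ = [2720·0.85/(4σ)]^(1/4) = 317.8 K.
Change: 317.8 − 321.8 = -4.035 K.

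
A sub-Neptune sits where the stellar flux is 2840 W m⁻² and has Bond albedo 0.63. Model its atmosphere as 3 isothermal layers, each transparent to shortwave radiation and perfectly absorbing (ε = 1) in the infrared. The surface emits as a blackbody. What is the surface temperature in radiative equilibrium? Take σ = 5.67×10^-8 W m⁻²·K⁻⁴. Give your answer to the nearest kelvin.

OLR = S(1−α)/4 = 262.7 W m⁻²; the top layer radiates at T_e = 260.9 K.
With N = 3 opaque layers, T_s = (N+1)^(1/4)·T_e = 4^(1/4)·260.9 = 369.0 K.

369 K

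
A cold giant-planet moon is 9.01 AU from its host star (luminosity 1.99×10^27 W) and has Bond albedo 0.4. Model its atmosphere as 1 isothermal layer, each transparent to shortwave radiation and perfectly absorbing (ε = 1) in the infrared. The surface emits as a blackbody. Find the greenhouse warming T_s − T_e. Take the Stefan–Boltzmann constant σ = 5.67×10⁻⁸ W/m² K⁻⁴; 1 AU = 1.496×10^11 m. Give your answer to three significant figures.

23.3 kelvin

Orbital distance: d = 9.01 AU = 1.348×10^12 m.
Flux at the orbit: S = L/(4πd²) = 1.99×10^27/(4π·(1.35×10^12)²) = 87.16 W/m².
The effective emission temperature is T_e = [S(1−α)/(4σ)]^¼ = 123.2 K.
T_s = (N+1)^(1/4)·T_e = 146.5 K.
Warming: T_s − T_e = 23.32 K.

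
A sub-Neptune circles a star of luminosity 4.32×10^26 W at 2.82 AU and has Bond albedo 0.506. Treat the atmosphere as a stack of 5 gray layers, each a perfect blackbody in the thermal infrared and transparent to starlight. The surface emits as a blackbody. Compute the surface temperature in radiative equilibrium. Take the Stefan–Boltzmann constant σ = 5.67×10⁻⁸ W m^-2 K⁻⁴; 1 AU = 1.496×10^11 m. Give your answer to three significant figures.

224 K

Orbital distance: d = 2.82 AU = 4.219×10^11 m.
S = L/(4πd²) = 193.2 W m^-2.
Top-of-atmosphere balance: σT_e⁴ = S(1−α)/4 = 23.86 W m^-2 → T_e = 143.2 K.
With N = 5 opaque layers, T_s = (N+1)^(1/4)·T_e = 6^(1/4)·143.2 = 224.1 K.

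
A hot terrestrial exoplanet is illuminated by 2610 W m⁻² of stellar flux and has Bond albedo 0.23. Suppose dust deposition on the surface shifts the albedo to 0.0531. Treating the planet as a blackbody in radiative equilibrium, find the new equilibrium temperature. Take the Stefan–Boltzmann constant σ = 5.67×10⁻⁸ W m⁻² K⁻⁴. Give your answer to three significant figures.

323 K

New equilibrium: T₂ = [(1−0.0531)·2610/(4σ)]^(1/4) = 323.1 K.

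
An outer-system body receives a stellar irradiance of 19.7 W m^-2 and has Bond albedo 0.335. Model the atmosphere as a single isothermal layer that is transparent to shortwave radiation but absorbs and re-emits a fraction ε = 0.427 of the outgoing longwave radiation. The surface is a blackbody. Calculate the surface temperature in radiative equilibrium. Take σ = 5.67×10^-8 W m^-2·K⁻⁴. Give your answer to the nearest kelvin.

93 kelvin

At the top of the atmosphere, σT_e⁴ = S(1−α)/4 = 3.275 W m^-2, giving T_e = 87.18 K.
For a single slab of emissivity ε, T_s⁴ = 2T_e⁴/(2−ε); thus T_s = 87.18·(1.271)^(1/4) = 92.57 K.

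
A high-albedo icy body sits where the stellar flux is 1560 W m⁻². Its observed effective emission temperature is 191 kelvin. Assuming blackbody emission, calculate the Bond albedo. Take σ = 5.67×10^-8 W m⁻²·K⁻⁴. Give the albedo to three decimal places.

Rearranging the radiative balance, α = 1 − 4σT⁴/S.
σT⁴ = 75.46 W m⁻², so 4σT⁴ = 301.8 W m⁻².
Hence α = 1 − 301.8/1560 = 0.8065.

0.807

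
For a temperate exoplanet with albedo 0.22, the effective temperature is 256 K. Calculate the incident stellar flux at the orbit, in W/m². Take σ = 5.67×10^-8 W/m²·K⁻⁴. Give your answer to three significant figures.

1250 W/m²

Invert the energy balance for S: S = 4σT⁴/(1−α).
σT⁴ = 5.67×10⁻⁸·(256)⁴ = 243.5 W/m².
So S = 4×243.5/(1−0.22) = 1249 W/m².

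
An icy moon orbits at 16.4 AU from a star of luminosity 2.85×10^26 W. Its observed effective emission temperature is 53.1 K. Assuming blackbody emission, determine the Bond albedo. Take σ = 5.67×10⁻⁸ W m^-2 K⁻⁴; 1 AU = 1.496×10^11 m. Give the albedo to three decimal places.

d = 16.4 × 1.496×10^11 m = 2.453×10^12 m.
Spreading L over a sphere of radius d: S = 2.85×10^26/(4π·2.45×10^12²) = 3.768 W m^-2.
From σT⁴ = S(1−α)/4 we invert for α: 1−α = 4σT⁴/S.
σT⁴ = 0.4508 W m^-2, so 4σT⁴ = 1.803 W m^-2.
1−α = 1.803/3.768 = 0.4786, so α = 0.5214.

0.521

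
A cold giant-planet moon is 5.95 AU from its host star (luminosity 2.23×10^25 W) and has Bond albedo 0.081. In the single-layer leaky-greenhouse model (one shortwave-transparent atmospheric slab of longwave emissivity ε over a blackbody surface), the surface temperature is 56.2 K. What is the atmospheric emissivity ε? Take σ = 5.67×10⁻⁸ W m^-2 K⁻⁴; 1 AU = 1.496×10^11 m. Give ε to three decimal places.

Orbital distance: d = 5.95 AU = 8.901×10^11 m.
Spreading L over a sphere of radius d: S = 2.23×10^25/(4π·8.90×10^11²) = 2.240 W m^-2.
First, T_e = [2.240·(1−0.081)/(4σ)]^(1/4) = 54.89 K.
Since (2−ε)/2 = (T_e/T_s)⁴ = 0.9098, ε = 0.1805.

0.180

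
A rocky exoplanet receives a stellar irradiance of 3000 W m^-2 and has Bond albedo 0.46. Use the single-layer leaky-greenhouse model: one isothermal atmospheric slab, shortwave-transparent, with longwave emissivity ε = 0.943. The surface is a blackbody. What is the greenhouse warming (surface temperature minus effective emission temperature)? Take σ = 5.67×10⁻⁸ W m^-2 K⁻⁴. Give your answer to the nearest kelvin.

50 K

At the top of the atmosphere, σT_e⁴ = S(1−α)/4 = 405.0 W m^-2, giving T_e = 290.7 K.
The surface balance (absorbed SW + ε·downward IR = σT_s⁴) with T_a⁴ = T_s⁴/2 reduces to T_s = T_e·[2/(2−ε)]^¼ = 341.0 K.
Greenhouse warming: T_s − T_e = 50.25 K.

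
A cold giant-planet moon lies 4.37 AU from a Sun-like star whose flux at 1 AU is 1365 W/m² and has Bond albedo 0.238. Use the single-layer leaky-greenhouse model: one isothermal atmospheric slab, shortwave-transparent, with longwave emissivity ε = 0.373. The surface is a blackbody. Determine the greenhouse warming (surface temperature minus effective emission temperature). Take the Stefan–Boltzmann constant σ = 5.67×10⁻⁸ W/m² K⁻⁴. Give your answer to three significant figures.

Irradiance scales as 1/d², so S = 1365 W/m² × (1/4.37)² = 71.48 W/m².
Effective emission temperature (TOA balance): σT_e⁴ = S(1−α)/4 = 13.62 W/m² → T_e = 124.5 K.
The surface balance (absorbed SW + ε·downward IR = σT_s⁴) with T_a⁴ = T_s⁴/2 reduces to T_s = T_e·[2/(2−ε)]^¼ = 131.1 K.
The atmosphere warms the surface by 6.592 K.

6.59 K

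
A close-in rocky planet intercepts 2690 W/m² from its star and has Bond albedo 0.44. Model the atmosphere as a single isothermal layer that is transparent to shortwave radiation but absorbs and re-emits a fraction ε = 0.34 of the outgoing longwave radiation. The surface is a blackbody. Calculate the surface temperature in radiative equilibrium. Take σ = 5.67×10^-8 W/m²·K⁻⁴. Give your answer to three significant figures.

At the top of the atmosphere, σT_e⁴ = S(1−α)/4 = 376.6 W/m², giving T_e = 285.5 K.
For a single slab of emissivity ε, T_s⁴ = 2T_e⁴/(2−ε); thus T_s = 285.5·(1.205)^(1/4) = 299.1 K.

299 K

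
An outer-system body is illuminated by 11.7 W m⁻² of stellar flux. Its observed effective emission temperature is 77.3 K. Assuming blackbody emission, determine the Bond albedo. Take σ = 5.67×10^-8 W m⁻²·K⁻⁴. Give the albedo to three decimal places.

Energy balance: S(1−α)/4 = σT⁴, so 1−α = 4σT⁴/S.
4σT⁴ = 4·5.67×10⁻⁸·(77.3)⁴ = 8.098 W m⁻².
Hence α = 1 − 8.098/11.70 = 0.3079.

0.308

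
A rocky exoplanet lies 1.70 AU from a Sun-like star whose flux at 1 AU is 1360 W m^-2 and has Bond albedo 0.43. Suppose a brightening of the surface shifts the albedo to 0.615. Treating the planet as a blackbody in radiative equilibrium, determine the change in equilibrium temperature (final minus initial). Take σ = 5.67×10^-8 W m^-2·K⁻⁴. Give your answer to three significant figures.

-17.3 K

Irradiance scales as 1/d², so S = 1360 W m^-2 × (1/1.70)² = 470.6 W m^-2.
Before: T₁ = [470.6·0.57/(4σ)]^(1/4) = 185.4 K.
After:  T₂ = [470.6·0.385/(4σ)]^(1/4) = 168.1 K.
Change: 168.1 − 185.4 = -17.33 K.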